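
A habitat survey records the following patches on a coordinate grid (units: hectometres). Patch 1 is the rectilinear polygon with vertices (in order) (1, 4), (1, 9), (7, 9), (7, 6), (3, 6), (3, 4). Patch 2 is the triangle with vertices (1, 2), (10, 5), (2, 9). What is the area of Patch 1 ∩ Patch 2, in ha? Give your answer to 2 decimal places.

12.54

The intersection is the polygon with vertices (7,6), (3,6), (3,4), (1.286,4), (2,9), (7,6.5).
By the shoelace formula its area is 12.54.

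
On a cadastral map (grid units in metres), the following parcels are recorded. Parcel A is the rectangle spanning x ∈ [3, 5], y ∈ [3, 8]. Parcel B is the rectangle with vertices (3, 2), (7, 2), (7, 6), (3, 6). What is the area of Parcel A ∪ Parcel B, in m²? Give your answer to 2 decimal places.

20.00

By inclusion–exclusion:
Individual areas: |Parcel A| = 10, |Parcel B| = 16.
|Parcel A∩Parcel B|: x∈[3,5], y∈[3,6] → 2·3 = 6.
|Parcel A ∪ Parcel B| = 26 − 6 = 20.00.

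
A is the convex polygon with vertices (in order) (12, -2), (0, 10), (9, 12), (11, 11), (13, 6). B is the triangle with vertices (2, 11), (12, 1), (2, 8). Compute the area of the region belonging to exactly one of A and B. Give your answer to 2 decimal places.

|A| = 89, |B| = 15, |A∩B| = 14.8737.
|A △ B| = |A| + |B| − 2·|A∩B| = 89 + 15 − 29.7475 = 74.25.

74.25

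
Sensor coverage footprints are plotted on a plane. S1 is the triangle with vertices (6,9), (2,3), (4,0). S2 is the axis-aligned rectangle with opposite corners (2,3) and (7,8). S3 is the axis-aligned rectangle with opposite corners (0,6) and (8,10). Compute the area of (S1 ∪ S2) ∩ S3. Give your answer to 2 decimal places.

10.22

The region (S1 ∪ S2) ∩ S3 is the polygon with vertices (5.778,8), (7,8), (7,6), (2,6), (2,8), (5.333,8), (6,9).
By the shoelace formula its area is 10.22.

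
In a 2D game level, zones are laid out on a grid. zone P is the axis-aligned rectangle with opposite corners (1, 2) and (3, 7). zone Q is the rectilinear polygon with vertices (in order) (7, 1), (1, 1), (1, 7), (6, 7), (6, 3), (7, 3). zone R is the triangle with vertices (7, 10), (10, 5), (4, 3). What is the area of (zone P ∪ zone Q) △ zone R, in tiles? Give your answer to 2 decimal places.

|zone P ∪ zone Q| = 32.
|(zone P ∪ zone Q) ∩ zone R| = 3.9048.
|(zone P ∪ zone Q) △ zone R| = 32 + 18 − 7.8095 = 42.19.

42.19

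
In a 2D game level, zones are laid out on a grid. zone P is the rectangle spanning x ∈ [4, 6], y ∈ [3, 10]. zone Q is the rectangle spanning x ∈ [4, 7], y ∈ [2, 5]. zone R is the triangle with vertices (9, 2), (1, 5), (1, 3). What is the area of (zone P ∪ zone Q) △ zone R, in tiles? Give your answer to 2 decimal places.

|zone P ∪ zone Q| = 19.
|(zone P ∪ zone Q) ∩ zone R| = 2.625.
|(zone P ∪ zone Q) △ zone R| = 19 + 8 − 5.25 = 21.75.

21.75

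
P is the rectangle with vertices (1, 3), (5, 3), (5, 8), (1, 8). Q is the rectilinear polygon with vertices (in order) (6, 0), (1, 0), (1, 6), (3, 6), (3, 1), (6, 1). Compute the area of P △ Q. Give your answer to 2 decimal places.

23.00

|P| = 20, |Q| = 15, |P∩Q| = 6.
|P △ Q| = |P| + |Q| − 2·|P∩Q| = 20 + 15 − 12 = 23.00.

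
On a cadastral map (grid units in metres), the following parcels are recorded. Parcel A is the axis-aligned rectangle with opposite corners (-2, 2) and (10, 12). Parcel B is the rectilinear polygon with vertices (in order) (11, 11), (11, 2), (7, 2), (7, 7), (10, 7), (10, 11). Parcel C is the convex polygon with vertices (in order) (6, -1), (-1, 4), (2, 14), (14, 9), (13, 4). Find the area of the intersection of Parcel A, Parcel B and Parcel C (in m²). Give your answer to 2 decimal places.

15.00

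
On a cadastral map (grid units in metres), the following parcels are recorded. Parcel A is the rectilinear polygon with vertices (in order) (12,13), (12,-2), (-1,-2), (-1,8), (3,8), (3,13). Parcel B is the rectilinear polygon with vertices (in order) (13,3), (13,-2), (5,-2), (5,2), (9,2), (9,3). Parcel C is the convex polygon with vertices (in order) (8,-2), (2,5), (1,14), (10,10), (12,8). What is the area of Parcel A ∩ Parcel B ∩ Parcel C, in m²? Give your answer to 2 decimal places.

10.75

The intersection is the polygon with vertices (5,2), (9,2), (9,3), (10,3), (8,-2), (5,1.5).
By the shoelace formula its area is 10.75.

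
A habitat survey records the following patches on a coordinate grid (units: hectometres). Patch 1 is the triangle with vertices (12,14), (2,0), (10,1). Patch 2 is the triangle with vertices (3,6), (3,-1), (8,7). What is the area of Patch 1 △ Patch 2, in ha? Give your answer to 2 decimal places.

|Patch 1| = 51, |Patch 2| = 17.5, |Patch 1∩Patch 2| = 8.2543.
|Patch 1 △ Patch 2| = |Patch 1| + |Patch 2| − 2·|Patch 1∩Patch 2| = 51 + 17.5 − 16.5086 = 51.99.

51.99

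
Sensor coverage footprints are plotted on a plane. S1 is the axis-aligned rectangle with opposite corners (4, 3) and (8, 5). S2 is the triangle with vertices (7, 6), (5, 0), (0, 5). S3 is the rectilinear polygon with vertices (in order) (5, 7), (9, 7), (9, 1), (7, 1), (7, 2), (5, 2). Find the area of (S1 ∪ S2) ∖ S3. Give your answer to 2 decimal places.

|S1 ∪ S2| = 23.3333.
|(S1 ∪ S2) ∩ S3| = 8.381.
|(S1 ∪ S2) ∖ S3| = 23.3333 − 8.381 = 14.95.

14.95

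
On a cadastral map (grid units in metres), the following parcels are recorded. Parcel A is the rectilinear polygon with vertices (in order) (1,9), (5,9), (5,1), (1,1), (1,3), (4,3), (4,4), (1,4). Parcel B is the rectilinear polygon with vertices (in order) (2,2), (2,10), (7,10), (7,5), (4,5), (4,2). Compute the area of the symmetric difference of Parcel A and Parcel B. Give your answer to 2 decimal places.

|Parcel A| = 29, |Parcel B| = 31, |Parcel A∩Parcel B| = 16.
|Parcel A △ Parcel B| = |Parcel A| + |Parcel B| − 2·|Parcel A∩Parcel B| = 29 + 31 − 32 = 28.00.

28.00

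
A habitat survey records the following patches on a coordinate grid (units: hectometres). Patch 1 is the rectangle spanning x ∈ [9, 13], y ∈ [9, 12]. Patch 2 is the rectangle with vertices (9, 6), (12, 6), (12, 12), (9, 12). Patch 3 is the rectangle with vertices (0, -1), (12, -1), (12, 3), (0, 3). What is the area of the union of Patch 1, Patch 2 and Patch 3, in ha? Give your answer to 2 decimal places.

By inclusion–exclusion:
Individual areas: |Patch 1| = 12, |Patch 2| = 18, |Patch 3| = 48.
|Patch 1∩Patch 2|: x∈[9,12], y∈[9,12] → 3·3 = 9.
|Patch 1∩Patch 3| = 0 (no overlap).
|Patch 2∩Patch 3| = 0 (no overlap).
|Patch 1∩Patch 2∩Patch 3| = 0.
|Patch 1 ∪ Patch 2 ∪ Patch 3| = 78 − 9 + 0 = 69.00.

69.00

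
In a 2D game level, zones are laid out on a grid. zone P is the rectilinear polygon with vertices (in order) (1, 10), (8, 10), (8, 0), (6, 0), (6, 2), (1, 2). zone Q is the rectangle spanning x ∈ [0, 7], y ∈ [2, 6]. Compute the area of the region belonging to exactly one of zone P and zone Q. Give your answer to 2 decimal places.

40.00

|zone P| = 60, |zone Q| = 28, |zone P∩zone Q| = 24.
|zone P △ zone Q| = |zone P| + |zone Q| − 2·|zone P∩zone Q| = 60 + 28 − 48 = 40.00.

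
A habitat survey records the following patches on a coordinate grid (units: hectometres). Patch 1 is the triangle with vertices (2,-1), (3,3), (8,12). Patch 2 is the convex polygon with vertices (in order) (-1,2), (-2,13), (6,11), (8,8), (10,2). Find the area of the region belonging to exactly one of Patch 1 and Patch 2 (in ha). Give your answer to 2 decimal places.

92.39

|Patch 1| = 5.5, |Patch 2| = 95.5, |Patch 1∩Patch 2| = 4.3057.
|Patch 1 △ Patch 2| = |Patch 1| + |Patch 2| − 2·|Patch 1∩Patch 2| = 5.5 + 95.5 − 8.6113 = 92.39.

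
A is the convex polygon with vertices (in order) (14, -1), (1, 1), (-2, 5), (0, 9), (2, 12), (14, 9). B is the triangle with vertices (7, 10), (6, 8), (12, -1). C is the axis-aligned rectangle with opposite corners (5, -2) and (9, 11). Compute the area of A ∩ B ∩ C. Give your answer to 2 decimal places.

7.35

The intersection is the polygon with vertices (6,8), (7,10), (9,5.6), (9,3.5).
By the shoelace formula its area is 7.35.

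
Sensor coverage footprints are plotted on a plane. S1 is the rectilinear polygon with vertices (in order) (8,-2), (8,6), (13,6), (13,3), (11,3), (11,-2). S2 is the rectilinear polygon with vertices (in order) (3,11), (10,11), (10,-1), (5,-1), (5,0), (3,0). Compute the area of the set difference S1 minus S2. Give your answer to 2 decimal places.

16.00

|S1| = 30, |S1∩S2| = 14.
|S1 ∖ S2| = |S1| − |S1∩S2| = 30 − 14 = 16.00.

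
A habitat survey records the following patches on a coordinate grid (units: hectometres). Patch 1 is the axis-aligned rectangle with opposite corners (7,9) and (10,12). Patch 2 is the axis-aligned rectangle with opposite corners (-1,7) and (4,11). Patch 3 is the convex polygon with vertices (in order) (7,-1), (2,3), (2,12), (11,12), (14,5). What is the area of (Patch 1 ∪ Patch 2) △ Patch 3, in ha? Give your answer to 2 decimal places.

|Patch 1 ∪ Patch 2| = 29.
|(Patch 1 ∪ Patch 2) ∩ Patch 3| = 17.
|(Patch 1 ∪ Patch 2) △ Patch 3| = 29 + 114.5 − 34 = 109.50.

109.50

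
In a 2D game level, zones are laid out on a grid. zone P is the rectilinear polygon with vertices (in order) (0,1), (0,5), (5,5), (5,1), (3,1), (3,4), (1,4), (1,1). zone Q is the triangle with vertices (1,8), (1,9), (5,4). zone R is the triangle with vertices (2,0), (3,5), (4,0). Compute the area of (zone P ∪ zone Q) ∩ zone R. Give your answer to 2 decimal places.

1.70

The region (zone P ∪ zone Q) ∩ zone R is the polygon with vertices (3,1), (3,4), (2.8,4), (3,5), (3.8,1).
By the shoelace formula its area is 1.70.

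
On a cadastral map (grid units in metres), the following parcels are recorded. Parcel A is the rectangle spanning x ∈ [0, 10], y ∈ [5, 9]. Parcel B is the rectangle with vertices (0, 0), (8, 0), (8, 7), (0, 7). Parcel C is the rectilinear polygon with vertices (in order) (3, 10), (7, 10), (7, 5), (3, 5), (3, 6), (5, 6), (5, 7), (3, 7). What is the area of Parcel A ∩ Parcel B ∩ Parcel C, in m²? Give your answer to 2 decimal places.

6.00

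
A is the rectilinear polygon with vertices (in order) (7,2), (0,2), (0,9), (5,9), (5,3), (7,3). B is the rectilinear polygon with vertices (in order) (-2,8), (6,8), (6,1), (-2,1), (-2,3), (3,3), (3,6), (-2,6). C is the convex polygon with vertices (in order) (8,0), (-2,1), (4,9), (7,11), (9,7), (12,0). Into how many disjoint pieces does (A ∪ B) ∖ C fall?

(A ∪ B) ∖ C splits into 2 disjoint pieces (area 1.5, area 14.6667).

2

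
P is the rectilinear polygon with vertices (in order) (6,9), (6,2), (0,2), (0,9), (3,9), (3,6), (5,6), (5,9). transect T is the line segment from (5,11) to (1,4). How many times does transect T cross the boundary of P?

1

The segment meets the boundary at (3,7.5).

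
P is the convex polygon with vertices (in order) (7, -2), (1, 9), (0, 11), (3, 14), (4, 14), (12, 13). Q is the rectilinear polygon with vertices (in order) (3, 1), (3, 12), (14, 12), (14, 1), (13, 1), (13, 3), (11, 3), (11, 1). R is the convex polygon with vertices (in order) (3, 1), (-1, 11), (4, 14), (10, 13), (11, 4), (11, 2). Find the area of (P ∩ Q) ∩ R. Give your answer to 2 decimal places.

The region (P ∩ Q) ∩ R is the polygon with vertices (3,12), (10.111,12), (10.5,8.5), (8.217,1.652), (5.213,1.277), (3,5.333).
By the shoelace formula its area is 66.02.

66.02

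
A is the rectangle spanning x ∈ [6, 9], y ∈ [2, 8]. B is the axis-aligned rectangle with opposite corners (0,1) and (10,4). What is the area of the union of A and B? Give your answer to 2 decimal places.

By inclusion–exclusion:
Individual areas: |A| = 18, |B| = 30.
|A∩B|: x∈[6,9], y∈[2,4] → 3·2 = 6.
|A ∪ B| = 48 − 6 = 42.00.

42.00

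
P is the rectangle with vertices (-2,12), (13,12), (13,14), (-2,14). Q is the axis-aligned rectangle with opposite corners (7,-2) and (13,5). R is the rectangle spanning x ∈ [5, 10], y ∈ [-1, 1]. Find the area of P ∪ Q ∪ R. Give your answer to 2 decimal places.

76.00

By inclusion–exclusion:
Individual areas: |P| = 30, |Q| = 42, |R| = 10.
|P∩Q| = 0 (no overlap).
|P∩R| = 0 (no overlap).
|Q∩R|: x∈[7,10], y∈[-1,1] → 3·2 = 6.
|P∩Q∩R| = 0.
|P ∪ Q ∪ R| = 82 − 6 + 0 = 76.00.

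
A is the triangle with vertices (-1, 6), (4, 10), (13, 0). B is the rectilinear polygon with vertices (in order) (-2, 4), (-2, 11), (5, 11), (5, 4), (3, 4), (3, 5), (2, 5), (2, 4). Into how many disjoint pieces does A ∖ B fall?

2

A ∖ B splits into 2 disjoint pieces (area 22.2222, area 0.5).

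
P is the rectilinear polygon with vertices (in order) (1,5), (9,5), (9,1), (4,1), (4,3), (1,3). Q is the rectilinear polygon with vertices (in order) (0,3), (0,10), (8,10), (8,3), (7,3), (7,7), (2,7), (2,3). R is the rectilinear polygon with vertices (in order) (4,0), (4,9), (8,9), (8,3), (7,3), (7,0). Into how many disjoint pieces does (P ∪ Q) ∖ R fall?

(P ∪ Q) ∖ R splits into 2 disjoint pieces (area 6, area 28).

2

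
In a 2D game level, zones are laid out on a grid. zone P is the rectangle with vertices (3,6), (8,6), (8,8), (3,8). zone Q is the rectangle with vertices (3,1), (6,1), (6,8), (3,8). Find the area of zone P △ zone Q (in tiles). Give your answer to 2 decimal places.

19.00

|zone P∩zone Q|: x∈[3,6], y∈[6,8] → 3·2 = 6.
|zone P △ zone Q| = |zone P| + |zone Q| − 2·|zone P∩zone Q| = 10 + 21 − 12 = 19.00.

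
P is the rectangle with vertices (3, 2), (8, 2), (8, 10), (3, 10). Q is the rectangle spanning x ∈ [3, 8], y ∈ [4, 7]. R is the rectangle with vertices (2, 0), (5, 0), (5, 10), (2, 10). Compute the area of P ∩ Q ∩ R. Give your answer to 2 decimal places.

6.00

The intersection is the polygon with vertices (3,4), (3,7), (5,7), (5,4).
By the shoelace formula its area is 6.00.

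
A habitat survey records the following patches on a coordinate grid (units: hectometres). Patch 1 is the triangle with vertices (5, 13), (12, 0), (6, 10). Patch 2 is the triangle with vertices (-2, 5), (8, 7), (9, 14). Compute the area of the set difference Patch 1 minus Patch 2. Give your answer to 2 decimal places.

1.83

|Patch 1| = 4, |Patch 1∩Patch 2| = 2.1678.
|Patch 1 ∖ Patch 2| = |Patch 1| − |Patch 1∩Patch 2| = 4 − 2.1678 = 1.83.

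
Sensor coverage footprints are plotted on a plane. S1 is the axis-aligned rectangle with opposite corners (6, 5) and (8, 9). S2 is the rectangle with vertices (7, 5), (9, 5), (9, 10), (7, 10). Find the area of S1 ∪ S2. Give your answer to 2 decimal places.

By inclusion–exclusion:
Individual areas: |S1| = 8, |S2| = 10.
|S1∩S2|: x∈[7,8], y∈[5,9] → 1·4 = 4.
|S1 ∪ S2| = 18 − 4 = 14.00.

14.00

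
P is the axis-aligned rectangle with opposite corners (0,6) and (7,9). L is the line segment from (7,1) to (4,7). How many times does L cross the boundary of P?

1

The segment meets the boundary at (4.5,6).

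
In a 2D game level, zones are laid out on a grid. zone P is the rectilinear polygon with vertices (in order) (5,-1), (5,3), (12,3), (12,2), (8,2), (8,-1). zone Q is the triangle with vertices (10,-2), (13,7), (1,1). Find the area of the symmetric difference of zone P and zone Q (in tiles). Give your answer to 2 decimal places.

|zone P| = 16, |zone Q| = 45, |zone P∩zone Q| = 14.8333.
|zone P △ zone Q| = |zone P| + |zone Q| − 2·|zone P∩zone Q| = 16 + 45 − 29.6667 = 31.33.

31.33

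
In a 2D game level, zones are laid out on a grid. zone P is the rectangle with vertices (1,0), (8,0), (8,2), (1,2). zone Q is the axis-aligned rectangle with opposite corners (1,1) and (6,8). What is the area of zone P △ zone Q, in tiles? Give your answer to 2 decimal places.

|zone P∩zone Q|: x∈[1,6], y∈[1,2] → 5·1 = 5.
|zone P △ zone Q| = |zone P| + |zone Q| − 2·|zone P∩zone Q| = 14 + 35 − 10 = 39.00.

39.00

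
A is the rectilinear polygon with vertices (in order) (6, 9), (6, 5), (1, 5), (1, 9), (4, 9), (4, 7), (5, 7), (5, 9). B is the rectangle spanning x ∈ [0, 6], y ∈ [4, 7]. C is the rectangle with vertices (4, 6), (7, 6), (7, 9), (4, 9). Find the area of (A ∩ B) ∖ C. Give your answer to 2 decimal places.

|A ∩ B| = 10.
|(A ∩ B) ∩ C| = 2.
|(A ∩ B) ∖ C| = 10 − 2 = 8.00.

8.00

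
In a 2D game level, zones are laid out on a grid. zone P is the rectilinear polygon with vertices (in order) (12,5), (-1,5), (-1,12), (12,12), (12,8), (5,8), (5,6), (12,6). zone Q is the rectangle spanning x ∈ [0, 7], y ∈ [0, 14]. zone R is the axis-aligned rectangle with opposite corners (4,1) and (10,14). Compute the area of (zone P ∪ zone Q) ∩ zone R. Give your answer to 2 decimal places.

|zone P ∪ zone Q| = 130.
|(zone P ∪ zone Q) ∩ zone R| = 54.00.

54.00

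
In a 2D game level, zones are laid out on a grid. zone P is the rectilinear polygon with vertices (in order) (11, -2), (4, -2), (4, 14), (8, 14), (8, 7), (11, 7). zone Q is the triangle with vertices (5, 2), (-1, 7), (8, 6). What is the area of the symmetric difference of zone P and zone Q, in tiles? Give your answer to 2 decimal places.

89.56

|zone P| = 91, |zone Q| = 19.5, |zone P∩zone Q| = 10.4722.
|zone P △ zone Q| = |zone P| + |zone Q| − 2·|zone P∩zone Q| = 91 + 19.5 − 20.9444 = 89.56.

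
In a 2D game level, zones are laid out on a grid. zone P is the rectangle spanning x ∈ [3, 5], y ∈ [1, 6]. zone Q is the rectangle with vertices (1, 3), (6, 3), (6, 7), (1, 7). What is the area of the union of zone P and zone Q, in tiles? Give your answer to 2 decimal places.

24.00

By inclusion–exclusion:
Individual areas: |zone P| = 10, |zone Q| = 20.
|zone P∩zone Q|: x∈[3,5], y∈[3,6] → 2·3 = 6.
|zone P ∪ zone Q| = 30 − 6 = 24.00.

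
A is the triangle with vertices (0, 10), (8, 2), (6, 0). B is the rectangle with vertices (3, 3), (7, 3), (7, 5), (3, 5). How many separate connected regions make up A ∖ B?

2

A ∖ B splits into 2 disjoint pieces (area 5, area 6.2).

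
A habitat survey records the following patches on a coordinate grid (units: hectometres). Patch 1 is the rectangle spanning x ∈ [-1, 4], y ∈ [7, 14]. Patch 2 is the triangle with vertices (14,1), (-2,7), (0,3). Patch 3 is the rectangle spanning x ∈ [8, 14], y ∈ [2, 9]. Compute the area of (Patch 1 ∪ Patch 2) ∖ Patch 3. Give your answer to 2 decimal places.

|Patch 1 ∪ Patch 2| = 61.
|(Patch 1 ∪ Patch 2) ∩ Patch 3| = 2.0833.
|(Patch 1 ∪ Patch 2) ∖ Patch 3| = 61 − 2.0833 = 58.92.

58.92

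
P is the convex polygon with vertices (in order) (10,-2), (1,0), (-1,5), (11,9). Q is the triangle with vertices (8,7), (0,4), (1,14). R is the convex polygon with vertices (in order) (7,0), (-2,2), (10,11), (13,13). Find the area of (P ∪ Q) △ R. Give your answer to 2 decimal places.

73.61

|P ∪ Q| = 114.1336.
|(P ∪ Q) ∩ R| = 53.2633.
|(P ∪ Q) △ R| = 114.1336 + 66 − 106.5265 = 73.61.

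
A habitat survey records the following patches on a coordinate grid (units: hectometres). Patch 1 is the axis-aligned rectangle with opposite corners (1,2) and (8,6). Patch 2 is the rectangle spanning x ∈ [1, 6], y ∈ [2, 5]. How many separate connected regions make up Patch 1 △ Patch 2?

Patch 1 △ Patch 2 is a single connected region.

1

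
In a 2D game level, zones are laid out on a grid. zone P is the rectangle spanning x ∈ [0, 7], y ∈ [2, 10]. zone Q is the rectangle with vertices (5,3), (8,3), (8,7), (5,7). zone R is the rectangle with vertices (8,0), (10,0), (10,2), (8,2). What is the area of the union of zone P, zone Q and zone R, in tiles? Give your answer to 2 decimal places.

By inclusion–exclusion:
Individual areas: |zone P| = 56, |zone Q| = 12, |zone R| = 4.
|zone P∩zone Q|: x∈[5,7], y∈[3,7] → 2·4 = 8.
|zone P∩zone R| = 0 (no overlap).
|zone Q∩zone R| = 0 (no overlap).
|zone P∩zone Q∩zone R| = 0.
|zone P ∪ zone Q ∪ zone R| = 72 − 8 + 0 = 64.00.

64.00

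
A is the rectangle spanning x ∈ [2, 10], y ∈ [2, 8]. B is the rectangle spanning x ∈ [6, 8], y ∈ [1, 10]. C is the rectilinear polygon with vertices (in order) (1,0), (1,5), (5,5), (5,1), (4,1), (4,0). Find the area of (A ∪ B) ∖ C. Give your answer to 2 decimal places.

45.00

|A ∪ B| = 54.
|(A ∪ B) ∩ C| = 9.
|(A ∪ B) ∖ C| = 54 − 9 = 45.00.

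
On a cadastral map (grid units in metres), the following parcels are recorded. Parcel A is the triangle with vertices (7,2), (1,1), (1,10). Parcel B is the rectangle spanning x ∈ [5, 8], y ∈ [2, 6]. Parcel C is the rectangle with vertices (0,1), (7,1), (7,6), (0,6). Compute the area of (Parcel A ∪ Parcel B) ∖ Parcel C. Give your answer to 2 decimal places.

10.00

|Parcel A ∪ Parcel B| = 36.3333.
|(Parcel A ∪ Parcel B) ∩ Parcel C| = 26.3333.
|(Parcel A ∪ Parcel B) ∖ Parcel C| = 36.3333 − 26.3333 = 10.00.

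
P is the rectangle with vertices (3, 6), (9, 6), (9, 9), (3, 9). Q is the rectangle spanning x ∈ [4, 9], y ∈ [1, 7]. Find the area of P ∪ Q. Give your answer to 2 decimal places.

43.00

By inclusion–exclusion:
Individual areas: |P| = 18, |Q| = 30.
|P∩Q|: x∈[4,9], y∈[6,7] → 5·1 = 5.
|P ∪ Q| = 48 − 5 = 43.00.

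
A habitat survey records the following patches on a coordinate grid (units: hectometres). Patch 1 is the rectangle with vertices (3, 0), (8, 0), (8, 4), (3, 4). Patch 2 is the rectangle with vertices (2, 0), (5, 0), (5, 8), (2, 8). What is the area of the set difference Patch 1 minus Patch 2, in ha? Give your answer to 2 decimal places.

12.00

|Patch 1∩Patch 2|: x∈[3,5], y∈[0,4] → 2·4 = 8.
|Patch 1| = 20.
|Patch 1 ∖ Patch 2| = |Patch 1| − |Patch 1∩Patch 2| = 20 − 8 = 12.00.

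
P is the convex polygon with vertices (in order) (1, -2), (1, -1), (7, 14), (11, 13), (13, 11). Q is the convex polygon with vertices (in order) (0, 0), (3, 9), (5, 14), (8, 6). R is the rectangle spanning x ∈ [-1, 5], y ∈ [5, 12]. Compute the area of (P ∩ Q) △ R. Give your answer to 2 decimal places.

|P ∩ Q| = 20.8306.
|(P ∩ Q) ∩ R| = 3.2.
|(P ∩ Q) △ R| = 20.8306 + 42 − 6.4 = 56.43.

56.43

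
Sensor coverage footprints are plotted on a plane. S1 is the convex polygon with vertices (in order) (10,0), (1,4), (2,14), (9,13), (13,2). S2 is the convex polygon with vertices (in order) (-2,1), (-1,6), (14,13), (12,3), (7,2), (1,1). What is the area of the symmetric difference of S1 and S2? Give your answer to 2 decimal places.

83.88

|S1| = 112.5, |S2| = 105.5, |S1∩S2| = 67.0614.
|S1 △ S2| = |S1| + |S2| − 2·|S1∩S2| = 112.5 + 105.5 − 134.1228 = 83.88.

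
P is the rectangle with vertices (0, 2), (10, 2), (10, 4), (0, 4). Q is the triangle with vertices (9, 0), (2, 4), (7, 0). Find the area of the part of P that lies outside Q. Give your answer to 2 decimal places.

|P| = 20, |P∩Q| = 1.
|P ∖ Q| = |P| − |P∩Q| = 20 − 1 = 19.00.

19.00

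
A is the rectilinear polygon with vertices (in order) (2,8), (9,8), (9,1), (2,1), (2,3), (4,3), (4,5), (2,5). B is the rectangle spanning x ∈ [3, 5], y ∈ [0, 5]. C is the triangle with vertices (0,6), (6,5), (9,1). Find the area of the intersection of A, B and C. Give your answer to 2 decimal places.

1.50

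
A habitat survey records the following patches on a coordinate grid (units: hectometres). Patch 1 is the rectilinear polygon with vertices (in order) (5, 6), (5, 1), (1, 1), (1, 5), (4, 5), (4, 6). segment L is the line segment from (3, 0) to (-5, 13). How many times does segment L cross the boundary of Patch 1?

2

The segment meets the boundary at (1,3.25), (2.385,1).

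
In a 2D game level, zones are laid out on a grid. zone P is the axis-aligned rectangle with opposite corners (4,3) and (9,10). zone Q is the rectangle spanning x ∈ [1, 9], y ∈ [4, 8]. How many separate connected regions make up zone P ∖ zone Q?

2

zone P ∖ zone Q splits into 2 disjoint pieces (area 5, area 10).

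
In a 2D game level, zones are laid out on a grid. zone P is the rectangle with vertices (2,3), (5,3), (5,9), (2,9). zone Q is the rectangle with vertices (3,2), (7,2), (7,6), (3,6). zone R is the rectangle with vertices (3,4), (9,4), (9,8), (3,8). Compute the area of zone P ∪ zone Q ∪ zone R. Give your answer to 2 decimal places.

By inclusion–exclusion:
Individual areas: |zone P| = 18, |zone Q| = 16, |zone R| = 24.
|zone P∩zone Q|: x∈[3,5], y∈[3,6] → 2·3 = 6.
|zone P∩zone R|: x∈[3,5], y∈[4,8] → 2·4 = 8.
|zone Q∩zone R|: x∈[3,7], y∈[4,6] → 4·2 = 8.
|zone P∩zone Q∩zone R| = 4.
|zone P ∪ zone Q ∪ zone R| = 58 − 22 + 4 = 40.00.

40.00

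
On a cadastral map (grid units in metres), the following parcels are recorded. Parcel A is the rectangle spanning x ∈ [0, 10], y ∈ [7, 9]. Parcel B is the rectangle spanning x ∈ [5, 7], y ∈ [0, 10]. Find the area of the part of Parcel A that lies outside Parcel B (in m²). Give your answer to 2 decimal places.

|Parcel A∩Parcel B|: x∈[5,7], y∈[7,9] → 2·2 = 4.
|Parcel A| = 20.
|Parcel A ∖ Parcel B| = |Parcel A| − |Parcel A∩Parcel B| = 20 − 4 = 16.00.

16.00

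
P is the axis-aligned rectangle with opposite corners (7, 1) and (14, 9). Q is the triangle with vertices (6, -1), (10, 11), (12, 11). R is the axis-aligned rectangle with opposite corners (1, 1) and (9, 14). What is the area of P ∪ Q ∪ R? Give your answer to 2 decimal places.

By inclusion–exclusion:
Individual areas: |P| = 56, |Q| = 12, |R| = 104.
|P∩Q| = 7.8333.
|P∩R|: x∈[7,9], y∈[1,9] → 2·8 = 16.
|Q∩R| = 4.1667.
|P∩Q∩R| = 4.
|P ∪ Q ∪ R| = 172 − 28 + 4 = 148.00.

148.00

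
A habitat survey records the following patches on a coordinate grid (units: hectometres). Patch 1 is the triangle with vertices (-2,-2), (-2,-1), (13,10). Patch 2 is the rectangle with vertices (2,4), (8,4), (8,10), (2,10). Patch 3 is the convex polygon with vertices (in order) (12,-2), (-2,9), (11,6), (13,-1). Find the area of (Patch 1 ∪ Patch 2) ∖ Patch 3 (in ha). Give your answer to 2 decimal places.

|Patch 1 ∪ Patch 2| = 42.2879.
|(Patch 1 ∪ Patch 2) ∩ Patch 3| = 18.4953.
|(Patch 1 ∪ Patch 2) ∖ Patch 3| = 42.2879 − 18.4953 = 23.79.

23.79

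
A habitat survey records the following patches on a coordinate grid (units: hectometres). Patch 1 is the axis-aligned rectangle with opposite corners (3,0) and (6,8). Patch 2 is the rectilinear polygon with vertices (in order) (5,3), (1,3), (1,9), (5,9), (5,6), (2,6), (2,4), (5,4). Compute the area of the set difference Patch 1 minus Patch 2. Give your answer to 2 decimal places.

|Patch 1| = 24, |Patch 1∩Patch 2| = 6.
|Patch 1 ∖ Patch 2| = |Patch 1| − |Patch 1∩Patch 2| = 24 − 6 = 18.00.

18.00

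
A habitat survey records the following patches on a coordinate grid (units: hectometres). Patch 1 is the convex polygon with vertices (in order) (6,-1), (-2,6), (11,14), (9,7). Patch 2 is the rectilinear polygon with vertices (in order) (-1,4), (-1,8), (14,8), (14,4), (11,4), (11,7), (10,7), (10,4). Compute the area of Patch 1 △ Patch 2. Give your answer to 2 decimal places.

64.65

|Patch 1| = 80, |Patch 2| = 57, |Patch 1∩Patch 2| = 36.1745.
|Patch 1 △ Patch 2| = |Patch 1| + |Patch 2| − 2·|Patch 1∩Patch 2| = 80 + 57 − 72.3489 = 64.65.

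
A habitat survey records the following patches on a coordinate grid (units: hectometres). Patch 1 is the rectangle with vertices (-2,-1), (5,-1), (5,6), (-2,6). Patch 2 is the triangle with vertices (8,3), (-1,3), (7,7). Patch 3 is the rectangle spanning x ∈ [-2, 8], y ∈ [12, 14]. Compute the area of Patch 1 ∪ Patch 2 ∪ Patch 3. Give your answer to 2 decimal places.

78.00

By inclusion–exclusion:
Individual areas: |Patch 1| = 49, |Patch 2| = 18, |Patch 3| = 20.
|Patch 1∩Patch 2| = 9.
|Patch 1∩Patch 3| = 0 (no overlap).
|Patch 2∩Patch 3| = 0.
|Patch 1∩Patch 2∩Patch 3| = 0.
|Patch 1 ∪ Patch 2 ∪ Patch 3| = 87 − 9 + 0 = 78.00.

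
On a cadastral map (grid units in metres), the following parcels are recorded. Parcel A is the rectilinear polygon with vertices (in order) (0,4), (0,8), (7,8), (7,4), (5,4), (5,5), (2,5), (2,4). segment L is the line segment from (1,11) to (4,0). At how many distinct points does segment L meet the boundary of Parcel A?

The segment meets the boundary at (2.636,5), (1.818,8).

2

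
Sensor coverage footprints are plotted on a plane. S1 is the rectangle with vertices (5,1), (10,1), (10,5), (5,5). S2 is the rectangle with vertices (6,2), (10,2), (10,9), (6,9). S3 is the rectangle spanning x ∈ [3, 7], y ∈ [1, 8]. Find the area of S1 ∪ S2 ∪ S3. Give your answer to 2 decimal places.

53.00

By inclusion–exclusion:
Individual areas: |S1| = 20, |S2| = 28, |S3| = 28.
|S1∩S2|: x∈[6,10], y∈[2,5] → 4·3 = 12.
|S1∩S3|: x∈[5,7], y∈[1,5] → 2·4 = 8.
|S2∩S3|: x∈[6,7], y∈[2,8] → 1·6 = 6.
|S1∩S2∩S3| = 3.
|S1 ∪ S2 ∪ S3| = 76 − 26 + 3 = 53.00.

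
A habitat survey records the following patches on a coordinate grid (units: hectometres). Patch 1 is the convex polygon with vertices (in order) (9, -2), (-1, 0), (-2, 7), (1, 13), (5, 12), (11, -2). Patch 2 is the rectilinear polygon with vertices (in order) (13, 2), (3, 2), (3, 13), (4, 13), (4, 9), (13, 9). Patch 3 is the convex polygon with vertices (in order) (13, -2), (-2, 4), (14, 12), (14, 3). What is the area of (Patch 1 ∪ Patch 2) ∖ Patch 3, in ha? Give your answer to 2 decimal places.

73.17

|Patch 1 ∪ Patch 2| = 157.625.
|(Patch 1 ∪ Patch 2) ∩ Patch 3| = 84.4551.
|(Patch 1 ∪ Patch 2) ∖ Patch 3| = 157.625 − 84.4551 = 73.17.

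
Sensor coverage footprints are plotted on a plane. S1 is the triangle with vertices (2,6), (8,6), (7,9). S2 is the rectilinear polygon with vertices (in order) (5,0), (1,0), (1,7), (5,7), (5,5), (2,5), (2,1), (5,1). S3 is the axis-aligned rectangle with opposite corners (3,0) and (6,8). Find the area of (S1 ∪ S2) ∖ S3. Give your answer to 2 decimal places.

14.33

|S1 ∪ S2| = 22.8333.
|(S1 ∪ S2) ∩ S3| = 8.5.
|(S1 ∪ S2) ∖ S3| = 22.8333 − 8.5 = 14.33.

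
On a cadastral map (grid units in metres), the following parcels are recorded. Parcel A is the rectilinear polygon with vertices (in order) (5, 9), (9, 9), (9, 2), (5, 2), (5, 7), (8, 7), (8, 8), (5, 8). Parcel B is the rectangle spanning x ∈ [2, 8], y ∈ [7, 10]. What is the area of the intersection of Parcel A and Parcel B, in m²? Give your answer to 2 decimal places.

3.00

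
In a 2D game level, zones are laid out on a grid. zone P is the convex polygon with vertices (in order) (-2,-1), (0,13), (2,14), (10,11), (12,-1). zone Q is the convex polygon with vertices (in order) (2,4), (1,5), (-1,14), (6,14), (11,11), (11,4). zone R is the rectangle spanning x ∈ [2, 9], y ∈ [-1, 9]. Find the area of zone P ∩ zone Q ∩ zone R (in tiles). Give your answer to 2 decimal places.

The intersection is the polygon with vertices (2,4), (2,9), (9,9), (9,4).
By the shoelace formula its area is 35.00.

35.00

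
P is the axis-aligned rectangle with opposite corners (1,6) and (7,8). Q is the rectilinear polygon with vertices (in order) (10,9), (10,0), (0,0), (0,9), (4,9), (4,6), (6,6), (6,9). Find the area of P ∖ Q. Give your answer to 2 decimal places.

4.00

|P| = 12, |P∩Q| = 8.
|P ∖ Q| = |P| − |P∩Q| = 12 − 8 = 4.00.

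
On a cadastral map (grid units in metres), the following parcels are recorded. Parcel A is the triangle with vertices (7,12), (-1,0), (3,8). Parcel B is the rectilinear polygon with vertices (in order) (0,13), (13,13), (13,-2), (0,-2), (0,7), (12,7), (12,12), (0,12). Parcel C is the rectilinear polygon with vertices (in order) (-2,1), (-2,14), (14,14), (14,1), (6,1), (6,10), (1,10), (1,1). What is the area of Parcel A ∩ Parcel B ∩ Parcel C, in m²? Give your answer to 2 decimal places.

0.75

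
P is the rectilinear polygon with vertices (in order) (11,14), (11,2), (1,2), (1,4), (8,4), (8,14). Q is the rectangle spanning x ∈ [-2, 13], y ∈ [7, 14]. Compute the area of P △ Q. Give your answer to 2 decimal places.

113.00

|P| = 50, |Q| = 105, |P∩Q| = 21.
|P △ Q| = |P| + |Q| − 2·|P∩Q| = 50 + 105 − 42 = 113.00.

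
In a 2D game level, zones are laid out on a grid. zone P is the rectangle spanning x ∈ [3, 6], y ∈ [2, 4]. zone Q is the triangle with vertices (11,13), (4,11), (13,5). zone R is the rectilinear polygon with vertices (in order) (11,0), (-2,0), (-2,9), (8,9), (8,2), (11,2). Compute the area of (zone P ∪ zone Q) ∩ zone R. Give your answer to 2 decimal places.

6.33

|zone P ∪ zone Q| = 36.
|(zone P ∪ zone Q) ∩ zone R| = 6.33.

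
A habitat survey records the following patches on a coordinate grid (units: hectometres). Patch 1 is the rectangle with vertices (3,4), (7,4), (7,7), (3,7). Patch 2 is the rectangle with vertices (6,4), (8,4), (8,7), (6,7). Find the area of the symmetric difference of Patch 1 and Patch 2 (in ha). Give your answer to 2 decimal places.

|Patch 1∩Patch 2|: x∈[6,7], y∈[4,7] → 1·3 = 3.
|Patch 1 △ Patch 2| = |Patch 1| + |Patch 2| − 2·|Patch 1∩Patch 2| = 12 + 6 − 6 = 12.00.

12.00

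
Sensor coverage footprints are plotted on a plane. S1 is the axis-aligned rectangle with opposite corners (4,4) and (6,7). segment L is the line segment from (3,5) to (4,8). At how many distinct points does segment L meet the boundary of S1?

0

The segment lies entirely outside S1 and never meets its boundary.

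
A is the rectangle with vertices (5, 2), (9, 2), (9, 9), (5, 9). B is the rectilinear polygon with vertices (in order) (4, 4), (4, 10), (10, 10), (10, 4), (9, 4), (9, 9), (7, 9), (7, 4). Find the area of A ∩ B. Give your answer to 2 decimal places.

10.00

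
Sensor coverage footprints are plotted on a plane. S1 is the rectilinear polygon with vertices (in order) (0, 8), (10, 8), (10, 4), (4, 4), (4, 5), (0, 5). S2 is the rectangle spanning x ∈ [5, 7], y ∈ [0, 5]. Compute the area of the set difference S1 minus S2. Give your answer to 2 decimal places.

34.00

|S1| = 36, |S1∩S2| = 2.
|S1 ∖ S2| = |S1| − |S1∩S2| = 36 − 2 = 34.00.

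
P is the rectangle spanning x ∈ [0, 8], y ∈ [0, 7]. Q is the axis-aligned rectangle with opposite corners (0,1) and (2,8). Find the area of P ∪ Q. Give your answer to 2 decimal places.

By inclusion–exclusion:
Individual areas: |P| = 56, |Q| = 14.
|P∩Q|: x∈[0,2], y∈[1,7] → 2·6 = 12.
|P ∪ Q| = 70 − 12 = 58.00.

58.00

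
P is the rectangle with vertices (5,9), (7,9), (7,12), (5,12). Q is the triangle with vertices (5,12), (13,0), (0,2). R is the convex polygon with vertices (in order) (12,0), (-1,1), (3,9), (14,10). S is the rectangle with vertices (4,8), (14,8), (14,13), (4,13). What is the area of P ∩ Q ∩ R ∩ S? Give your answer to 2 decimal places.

0.50

The intersection is the polygon with vertices (6.771,9.343), (7,9), (5,9), (5,9.182).
By the shoelace formula its area is 0.50.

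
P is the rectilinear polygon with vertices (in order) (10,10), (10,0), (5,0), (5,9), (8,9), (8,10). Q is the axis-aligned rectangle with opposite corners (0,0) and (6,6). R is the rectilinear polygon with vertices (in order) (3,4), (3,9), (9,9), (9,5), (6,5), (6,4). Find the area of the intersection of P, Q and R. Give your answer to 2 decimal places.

The intersection is the polygon with vertices (5,6), (6,6), (6,5), (6,4), (5,4).
By the shoelace formula its area is 2.00.

2.00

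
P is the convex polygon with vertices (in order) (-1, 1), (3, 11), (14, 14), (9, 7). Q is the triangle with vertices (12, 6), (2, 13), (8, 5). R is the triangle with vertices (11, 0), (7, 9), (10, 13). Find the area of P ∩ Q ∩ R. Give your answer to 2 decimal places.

The intersection is the polygon with vertices (9.524,7.733), (9,7), (8.123,6.474), (7,9), (7.246,9.328).
By the shoelace formula its area is 3.23.

3.23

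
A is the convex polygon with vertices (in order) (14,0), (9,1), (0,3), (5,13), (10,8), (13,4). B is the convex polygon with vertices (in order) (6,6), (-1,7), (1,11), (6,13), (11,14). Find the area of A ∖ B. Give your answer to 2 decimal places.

67.78

|A| = 92, |A∩B| = 24.2159.
|A ∖ B| = |A| − |A∩B| = 92 − 24.2159 = 67.78.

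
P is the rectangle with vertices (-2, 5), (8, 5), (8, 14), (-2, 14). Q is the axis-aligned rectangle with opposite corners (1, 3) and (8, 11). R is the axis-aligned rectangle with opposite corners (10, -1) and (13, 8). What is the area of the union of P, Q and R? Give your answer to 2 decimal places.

131.00

By inclusion–exclusion:
Individual areas: |P| = 90, |Q| = 56, |R| = 27.
|P∩Q|: x∈[1,8], y∈[5,11] → 7·6 = 42.
|P∩R| = 0 (no overlap).
|Q∩R| = 0 (no overlap).
|P∩Q∩R| = 0.
|P ∪ Q ∪ R| = 173 − 42 + 0 = 131.00.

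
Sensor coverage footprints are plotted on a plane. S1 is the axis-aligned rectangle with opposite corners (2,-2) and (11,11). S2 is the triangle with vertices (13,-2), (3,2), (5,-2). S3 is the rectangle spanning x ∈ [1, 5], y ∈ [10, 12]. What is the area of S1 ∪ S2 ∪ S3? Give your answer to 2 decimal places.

122.80

By inclusion–exclusion:
Individual areas: |S1| = 117, |S2| = 16, |S3| = 8.
|S1∩S2| = 15.2.
|S1∩S3|: x∈[2,5], y∈[10,11] → 3·1 = 3.
|S2∩S3| = 0.
|S1∩S2∩S3| = 0.
|S1 ∪ S2 ∪ S3| = 141 − 18.2 + 0 = 122.80.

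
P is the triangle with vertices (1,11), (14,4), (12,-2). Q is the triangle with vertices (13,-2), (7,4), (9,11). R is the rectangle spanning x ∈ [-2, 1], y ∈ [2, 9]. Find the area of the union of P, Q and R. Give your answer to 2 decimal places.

73.12

By inclusion–exclusion:
Individual areas: |P| = 46, |Q| = 27, |R| = 21.
|P∩Q| = 20.8759.
|P∩R| = 0.
|Q∩R| = 0.
|P∩Q∩R| = 0.
|P ∪ Q ∪ R| = 94 − 20.8759 + 0 = 73.12.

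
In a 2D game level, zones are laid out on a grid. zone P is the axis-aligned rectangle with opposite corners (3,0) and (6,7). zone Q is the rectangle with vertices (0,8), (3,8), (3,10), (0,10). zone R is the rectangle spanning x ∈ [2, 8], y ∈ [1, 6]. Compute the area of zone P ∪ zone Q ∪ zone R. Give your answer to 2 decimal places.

42.00

By inclusion–exclusion:
Individual areas: |zone P| = 21, |zone Q| = 6, |zone R| = 30.
|zone P∩zone Q| = 0 (no overlap).
|zone P∩zone R|: x∈[3,6], y∈[1,6] → 3·5 = 15.
|zone Q∩zone R| = 0 (no overlap).
|zone P∩zone Q∩zone R| = 0.
|zone P ∪ zone Q ∪ zone R| = 57 − 15 + 0 = 42.00.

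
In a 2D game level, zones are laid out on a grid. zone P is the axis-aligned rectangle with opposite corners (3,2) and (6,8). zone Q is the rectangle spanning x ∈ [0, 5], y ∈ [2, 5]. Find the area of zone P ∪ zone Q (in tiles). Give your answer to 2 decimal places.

27.00

By inclusion–exclusion:
Individual areas: |zone P| = 18, |zone Q| = 15.
|zone P∩zone Q|: x∈[3,5], y∈[2,5] → 2·3 = 6.
|zone P ∪ zone Q| = 33 − 6 = 27.00.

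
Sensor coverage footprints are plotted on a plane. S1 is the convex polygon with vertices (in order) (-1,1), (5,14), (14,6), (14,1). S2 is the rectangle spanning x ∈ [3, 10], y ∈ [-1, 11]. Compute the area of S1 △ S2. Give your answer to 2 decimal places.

67.17

|S1| = 120, |S2| = 84, |S1∩S2| = 68.4161.
|S1 △ S2| = |S1| + |S2| − 2·|S1∩S2| = 120 + 84 − 136.8323 = 67.17.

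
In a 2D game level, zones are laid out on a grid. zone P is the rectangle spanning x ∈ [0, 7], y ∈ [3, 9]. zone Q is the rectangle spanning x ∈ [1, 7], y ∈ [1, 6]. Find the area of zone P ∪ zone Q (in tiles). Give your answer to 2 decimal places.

54.00

By inclusion–exclusion:
Individual areas: |zone P| = 42, |zone Q| = 30.
|zone P∩zone Q|: x∈[1,7], y∈[3,6] → 6·3 = 18.
|zone P ∪ zone Q| = 72 − 18 = 54.00.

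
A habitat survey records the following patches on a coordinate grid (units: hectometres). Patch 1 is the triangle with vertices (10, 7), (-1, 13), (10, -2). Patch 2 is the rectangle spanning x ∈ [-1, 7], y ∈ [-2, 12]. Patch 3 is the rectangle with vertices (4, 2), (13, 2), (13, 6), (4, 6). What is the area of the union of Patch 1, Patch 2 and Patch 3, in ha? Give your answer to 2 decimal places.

147.87

By inclusion–exclusion:
Individual areas: |Patch 1| = 49.5, |Patch 2| = 112, |Patch 3| = 36.
|Patch 1∩Patch 2| = 25.6318.
|Patch 1∩Patch 3| = 17.6.
|Patch 2∩Patch 3|: x∈[4,7], y∈[2,6] → 3·4 = 12.
|Patch 1∩Patch 2∩Patch 3| = 5.603.
|Patch 1 ∪ Patch 2 ∪ Patch 3| = 197.5 − 55.2318 + 5.603 = 147.87.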